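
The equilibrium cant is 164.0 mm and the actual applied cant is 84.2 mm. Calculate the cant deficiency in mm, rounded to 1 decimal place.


Cant deficiency = equilibrium cant - actual cant
CD = 164.0 - 84.2
CD = 79.8 mm

79.8


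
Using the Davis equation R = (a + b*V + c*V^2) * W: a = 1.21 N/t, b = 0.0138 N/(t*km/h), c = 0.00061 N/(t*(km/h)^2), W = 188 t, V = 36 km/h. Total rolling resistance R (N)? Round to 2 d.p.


b*V = 0.0138 * 36 = 0.4968
c*V^2 = 0.00061 * 1296 = 0.79056
R_per_t = 1.21 + 0.4968 + 0.79056 = 2.49736 N/t
R_total = 2.49736 * 188 = 469.50 N

469.50


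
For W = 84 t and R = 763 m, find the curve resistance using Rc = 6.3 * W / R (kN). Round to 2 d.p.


Rc = 6.3 * W / R
Rc = 6.3 * 84 / 763
Rc = 529.2 / 763
Rc = 0.69 kN

0.69


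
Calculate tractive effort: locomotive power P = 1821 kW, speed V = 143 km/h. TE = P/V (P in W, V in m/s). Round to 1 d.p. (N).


Convert: P = 1821 kW = 1821000 W
V = 143 / 3.6 = 39.7222 m/s
TE = 1821000 / 39.7222
TE = 45843.4 N

45843.4


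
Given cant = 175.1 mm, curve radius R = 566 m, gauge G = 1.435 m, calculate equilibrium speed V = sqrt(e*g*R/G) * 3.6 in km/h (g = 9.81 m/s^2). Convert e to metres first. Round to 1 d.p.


Convert cant: e = 175.1 mm = 0.1751 m
V_ms = sqrt(0.1751 * 9.81 * 566 / 1.435)
V_ms = sqrt(677.516199) = 26.0291 m/s
V = 26.0291 * 3.6 = 93.7 km/h

93.7


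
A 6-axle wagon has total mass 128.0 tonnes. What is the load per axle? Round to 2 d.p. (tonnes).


Load per axle = total weight / number of axles
Load = 128.0 / 6
Load = 21.33 tonnes

21.33


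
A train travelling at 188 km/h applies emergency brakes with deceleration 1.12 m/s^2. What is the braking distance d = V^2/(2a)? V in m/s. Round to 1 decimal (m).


Convert speed: V = 188 / 3.6 = 52.2222 m/s
V^2 = 2727.1605
d = 2727.1605 / (2 * 1.12)
d = 2727.1605 / 2.24
d = 1217.5 m

1217.5


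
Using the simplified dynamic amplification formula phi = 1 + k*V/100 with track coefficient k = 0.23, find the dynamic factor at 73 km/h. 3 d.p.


phi = 1 + k * V / 100
phi = 1 + 0.23 * 73 / 100
phi = 1 + 0.1679
phi = 1.168

1.168


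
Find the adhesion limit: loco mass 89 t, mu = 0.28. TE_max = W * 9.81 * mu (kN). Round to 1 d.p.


TE_max = W * g * mu
TE_max = 89 * 9.81 * 0.28
TE_max = 873.09 * 0.28
TE_max = 244.5 kN

244.5


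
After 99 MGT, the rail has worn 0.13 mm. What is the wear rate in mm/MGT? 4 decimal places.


Wear rate = total wear / cumulative tonnage
Rate = 0.13 / 99
Rate = 0.0013 mm/MGT

0.0013


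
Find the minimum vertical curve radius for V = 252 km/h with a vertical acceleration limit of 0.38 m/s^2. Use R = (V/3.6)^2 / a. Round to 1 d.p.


Convert speed: V = 252 / 3.6 = 70.0 m/s
V^2 = 4900.0 m^2/s^2
R_v = 4900.0 / 0.38
R_v = 12894.7 m

12894.7


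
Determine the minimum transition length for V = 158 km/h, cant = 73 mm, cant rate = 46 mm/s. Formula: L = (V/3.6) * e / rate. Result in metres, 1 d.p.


Convert speed: V = 158 / 3.6 = 43.8889 m/s
L = 43.8889 * 73 / 46
L = 3203.8889 / 46
L = 69.6 m

69.6


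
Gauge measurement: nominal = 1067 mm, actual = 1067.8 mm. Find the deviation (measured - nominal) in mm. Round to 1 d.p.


Deviation = measured - nominal
Deviation = 1067.8 - 1067
Deviation = 0.8 mm

0.8


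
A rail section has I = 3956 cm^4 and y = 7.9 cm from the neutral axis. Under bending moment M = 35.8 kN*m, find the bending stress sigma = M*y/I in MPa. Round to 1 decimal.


Convert units:
M = 35.8 kN*m = 35800000 N*mm
y = 7.9 cm = 79 mm
I = 3956 cm^4 = 39560000 mm^4
sigma = 35800000 * 79 / 39560000
sigma = 71.5 MPa

71.5


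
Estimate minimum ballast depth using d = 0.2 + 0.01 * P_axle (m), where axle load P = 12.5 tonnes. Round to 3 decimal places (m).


d = 0.2 + 0.01 * 12.5
d = 0.2 + 0.125
d = 0.325 m

0.325


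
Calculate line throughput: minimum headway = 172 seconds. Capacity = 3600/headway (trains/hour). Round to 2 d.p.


Capacity = 3600 / headway
Capacity = 3600 / 172
Capacity = 20.93 trains/hour

20.93


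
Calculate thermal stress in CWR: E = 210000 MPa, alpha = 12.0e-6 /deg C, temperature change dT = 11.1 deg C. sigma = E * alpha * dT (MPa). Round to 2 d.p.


sigma = E * alpha * dT
sigma = 210000 * 12.0e-6 * 11.1
sigma = 2.52 * 11.1
sigma = 27.97 MPa

27.97


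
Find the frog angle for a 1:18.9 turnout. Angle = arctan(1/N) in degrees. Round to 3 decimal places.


1/N = 1/18.9 = 0.05291
angle = arctan(0.05291) = 0.052861 rad
angle = 0.052861 * 180/pi = 3.029 degrees

3.029


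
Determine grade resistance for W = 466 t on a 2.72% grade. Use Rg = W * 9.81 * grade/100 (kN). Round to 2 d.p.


Rg = W * 9.81 * grade / 100
Rg = 466 * 9.81 * 2.72 / 100
Rg = 4571.46 * 0.0272
Rg = 124.34 kN

124.34


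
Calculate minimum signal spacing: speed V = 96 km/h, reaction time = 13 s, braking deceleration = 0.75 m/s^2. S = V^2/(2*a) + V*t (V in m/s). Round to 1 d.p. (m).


V = 96 / 3.6 = 26.6667 m/s
Braking distance = 26.6667^2 / (2*0.75) = 474.0741 m
Sighting distance = 26.6667 * 13 = 346.6667 m
S = 474.0741 + 346.6667 = 820.7 m

820.7


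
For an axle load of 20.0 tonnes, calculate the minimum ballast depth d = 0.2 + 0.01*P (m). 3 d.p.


d = 0.2 + 0.01 * 20.0
d = 0.2 + 0.2
d = 0.400 m

0.400


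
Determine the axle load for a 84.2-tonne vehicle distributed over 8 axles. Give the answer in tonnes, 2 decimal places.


Load per axle = total weight / number of axles
Load = 84.2 / 8
Load = 10.53 tonnes

10.53


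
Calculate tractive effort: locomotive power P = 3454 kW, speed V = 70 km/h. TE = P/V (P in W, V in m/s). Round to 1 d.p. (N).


Convert: P = 3454 kW = 3454000 W
V = 70 / 3.6 = 19.4444 m/s
TE = 3454000 / 19.4444
TE = 177634.3 N

177634.3


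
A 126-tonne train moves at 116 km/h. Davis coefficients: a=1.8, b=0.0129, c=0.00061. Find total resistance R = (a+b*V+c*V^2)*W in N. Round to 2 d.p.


b*V = 0.0129 * 116 = 1.4964
c*V^2 = 0.00061 * 13456 = 8.20816
R_per_t = 1.8 + 1.4964 + 8.20816 = 11.50456 N/t
R_total = 11.50456 * 126 = 1449.57 N

1449.57


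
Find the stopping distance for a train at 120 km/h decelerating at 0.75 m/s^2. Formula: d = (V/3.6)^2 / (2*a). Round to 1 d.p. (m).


Convert speed: V = 120 / 3.6 = 33.3333 m/s
V^2 = 1111.1111
d = 1111.1111 / (2 * 0.75)
d = 1111.1111 / 1.5
d = 740.7 m

740.7


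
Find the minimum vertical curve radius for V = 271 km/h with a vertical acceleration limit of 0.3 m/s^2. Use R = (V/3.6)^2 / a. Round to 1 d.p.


Convert speed: V = 271 / 3.6 = 75.2778 m/s
V^2 = 5666.7438 m^2/s^2
R_v = 5666.7438 / 0.3
R_v = 18889.1 m

18889.1


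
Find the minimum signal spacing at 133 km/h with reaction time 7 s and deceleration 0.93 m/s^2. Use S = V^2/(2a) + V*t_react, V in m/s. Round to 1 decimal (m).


V = 133 / 3.6 = 36.9444 m/s
Braking distance = 36.9444^2 / (2*0.93) = 733.8129 m
Sighting distance = 36.9444 * 7 = 258.6111 m
S = 733.8129 + 258.6111 = 992.4 m

992.4


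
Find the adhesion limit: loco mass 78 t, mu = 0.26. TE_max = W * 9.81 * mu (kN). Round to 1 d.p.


TE_max = W * g * mu
TE_max = 78 * 9.81 * 0.26
TE_max = 765.18 * 0.26
TE_max = 198.9 kN

198.9


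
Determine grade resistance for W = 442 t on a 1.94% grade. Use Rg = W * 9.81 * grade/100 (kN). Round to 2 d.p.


Rg = W * 9.81 * grade / 100
Rg = 442 * 9.81 * 1.94 / 100
Rg = 4336.02 * 0.0194
Rg = 84.12 kN

84.12


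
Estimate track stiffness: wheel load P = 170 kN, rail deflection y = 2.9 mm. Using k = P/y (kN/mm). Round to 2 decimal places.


Track stiffness k = P / y
k = 170 / 2.9
k = 58.62 kN/mm

58.62


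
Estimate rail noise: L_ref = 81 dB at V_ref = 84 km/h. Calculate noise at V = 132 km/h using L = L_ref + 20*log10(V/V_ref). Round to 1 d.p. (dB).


V/V_ref = 132 / 84 = 1.571429
log10(1.571429) = 0.196295
20 * 0.196295 = 3.9259
L = 81 + 3.9259 = 84.9 dB

84.9


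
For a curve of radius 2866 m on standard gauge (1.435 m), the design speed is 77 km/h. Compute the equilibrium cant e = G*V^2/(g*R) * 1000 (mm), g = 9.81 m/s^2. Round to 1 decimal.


Convert speed: V = 77 / 3.6 = 21.3889 m/s
Apply formula: e = 1.435 * 21.3889^2 / (9.81 * 2866)
e = 1.435 * 457.4846 / 28115.46
e = 0.02335 m = 23.3 mm

23.3


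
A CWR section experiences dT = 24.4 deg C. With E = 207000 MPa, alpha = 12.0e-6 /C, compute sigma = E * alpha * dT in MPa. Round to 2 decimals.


sigma = E * alpha * dT
sigma = 207000 * 12.0e-6 * 24.4
sigma = 2.484 * 24.4
sigma = 60.61 MPa

60.61


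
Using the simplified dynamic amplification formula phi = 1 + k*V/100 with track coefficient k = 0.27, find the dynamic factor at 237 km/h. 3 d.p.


phi = 1 + k * V / 100
phi = 1 + 0.27 * 237 / 100
phi = 1 + 0.6399
phi = 1.640

1.640


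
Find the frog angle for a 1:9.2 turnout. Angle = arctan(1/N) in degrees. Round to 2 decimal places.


1/N = 1/9.2 = 0.108696
angle = arctan(0.108696) = 0.108271 rad
angle = 0.108271 * 180/pi = 6.20 degrees

6.20


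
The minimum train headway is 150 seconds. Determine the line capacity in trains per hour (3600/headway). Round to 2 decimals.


Capacity = 3600 / headway
Capacity = 3600 / 150
Capacity = 24.00 trains/hour

24.00


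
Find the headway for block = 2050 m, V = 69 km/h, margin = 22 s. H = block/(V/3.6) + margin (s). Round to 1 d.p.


V = 69 / 3.6 = 19.1667 m/s
Block traversal time = 2050 / 19.1667 = 106.9565 s
Headway = 106.9565 + 22
Headway = 129.0 s

129.0


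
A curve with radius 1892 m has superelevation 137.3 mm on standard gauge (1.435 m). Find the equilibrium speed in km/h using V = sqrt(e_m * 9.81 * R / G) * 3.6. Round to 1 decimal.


Convert cant: e = 137.3 mm = 0.1373 m
V_ms = sqrt(0.1373 * 9.81 * 1892 / 1.435)
V_ms = sqrt(1775.860206) = 42.141 m/s
V = 42.141 * 3.6 = 151.7 km/h

151.7


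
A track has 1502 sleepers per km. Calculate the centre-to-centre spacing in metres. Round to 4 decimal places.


Spacing = 1000 m / number of sleepers
Spacing = 1000 / 1502
Spacing = 0.6658 m

0.6658


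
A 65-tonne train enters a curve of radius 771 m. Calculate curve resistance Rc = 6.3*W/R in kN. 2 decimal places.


Rc = 6.3 * W / R
Rc = 6.3 * 65 / 771
Rc = 409.5 / 771
Rc = 0.53 kN

0.53


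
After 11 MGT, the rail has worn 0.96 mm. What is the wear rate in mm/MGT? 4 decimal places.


Wear rate = total wear / cumulative tonnage
Rate = 0.96 / 11
Rate = 0.0873 mm/MGT

0.0873


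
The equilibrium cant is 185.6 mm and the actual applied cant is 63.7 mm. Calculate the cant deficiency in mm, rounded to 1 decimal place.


Cant deficiency = equilibrium cant - actual cant
CD = 185.6 - 63.7
CD = 121.9 mm

121.9


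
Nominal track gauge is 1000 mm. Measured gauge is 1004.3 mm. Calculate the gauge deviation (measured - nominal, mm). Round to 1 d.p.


Deviation = measured - nominal
Deviation = 1004.3 - 1000
Deviation = 4.3 mm

4.3


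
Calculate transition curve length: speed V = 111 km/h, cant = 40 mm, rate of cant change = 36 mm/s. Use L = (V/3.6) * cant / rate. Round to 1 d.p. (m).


Convert speed: V = 111 / 3.6 = 30.8333 m/s
L = 30.8333 * 40 / 36
L = 1233.3333 / 36
L = 34.3 m

34.3


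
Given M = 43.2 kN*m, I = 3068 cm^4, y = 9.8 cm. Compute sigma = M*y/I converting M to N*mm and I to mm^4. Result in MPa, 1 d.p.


Convert units:
M = 43.2 kN*m = 43200000 N*mm
y = 9.8 cm = 98 mm
I = 3068 cm^4 = 30680000 mm^4
sigma = 43200000 * 98 / 30680000
sigma = 138.0 MPa

138.0


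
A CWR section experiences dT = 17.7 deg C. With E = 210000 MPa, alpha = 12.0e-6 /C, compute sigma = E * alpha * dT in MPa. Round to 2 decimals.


sigma = E * alpha * dT
sigma = 210000 * 12.0e-6 * 17.7
sigma = 2.52 * 17.7
sigma = 44.60 MPa

44.60


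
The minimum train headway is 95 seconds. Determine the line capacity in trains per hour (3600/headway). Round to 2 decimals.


Capacity = 3600 / headway
Capacity = 3600 / 95
Capacity = 37.89 trains/hour

37.89


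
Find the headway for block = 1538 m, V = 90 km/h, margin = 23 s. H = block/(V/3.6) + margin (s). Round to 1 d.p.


V = 90 / 3.6 = 25.0 m/s
Block traversal time = 1538 / 25.0 = 61.52 s
Headway = 61.52 + 23
Headway = 84.5 s

84.5


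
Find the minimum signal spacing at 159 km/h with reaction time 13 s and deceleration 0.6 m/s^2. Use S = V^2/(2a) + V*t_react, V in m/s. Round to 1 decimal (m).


V = 159 / 3.6 = 44.1667 m/s
Braking distance = 44.1667^2 / (2*0.6) = 1625.5787 m
Sighting distance = 44.1667 * 13 = 574.1667 m
S = 1625.5787 + 574.1667 = 2199.7 m

2199.7


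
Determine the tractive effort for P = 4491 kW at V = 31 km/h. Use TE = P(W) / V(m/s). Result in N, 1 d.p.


Convert: P = 4491 kW = 4491000 W
V = 31 / 3.6 = 8.6111 m/s
TE = 4491000 / 8.6111
TE = 521535.5 N

521535.5


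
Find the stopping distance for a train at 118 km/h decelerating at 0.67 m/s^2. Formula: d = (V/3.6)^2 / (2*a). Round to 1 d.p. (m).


Convert speed: V = 118 / 3.6 = 32.7778 m/s
V^2 = 1074.3827
d = 1074.3827 / (2 * 0.67)
d = 1074.3827 / 1.34
d = 801.8 m

801.8


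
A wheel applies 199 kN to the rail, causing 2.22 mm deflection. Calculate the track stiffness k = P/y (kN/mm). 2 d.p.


Track stiffness k = P / y
k = 199 / 2.22
k = 89.64 kN/mm

89.64


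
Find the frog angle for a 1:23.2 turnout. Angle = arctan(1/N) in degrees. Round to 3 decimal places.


1/N = 1/23.2 = 0.043103
angle = arctan(0.043103) = 0.043077 rad
angle = 0.043077 * 180/pi = 2.468 degrees

2.468


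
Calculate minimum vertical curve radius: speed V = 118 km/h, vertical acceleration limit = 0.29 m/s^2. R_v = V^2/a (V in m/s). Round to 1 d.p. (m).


Convert speed: V = 118 / 3.6 = 32.7778 m/s
V^2 = 1074.3827 m^2/s^2
R_v = 1074.3827 / 0.29
R_v = 3704.8 m

3704.8


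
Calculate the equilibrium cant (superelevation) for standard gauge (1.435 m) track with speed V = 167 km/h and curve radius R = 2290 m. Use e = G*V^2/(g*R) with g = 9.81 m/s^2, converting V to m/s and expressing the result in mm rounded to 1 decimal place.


Convert speed: V = 167 / 3.6 = 46.3889 m/s
Apply formula: e = 1.435 * 46.3889^2 / (9.81 * 2290)
e = 1.435 * 2151.929 / 22464.9
e = 0.13746 m = 137.5 mm

137.5


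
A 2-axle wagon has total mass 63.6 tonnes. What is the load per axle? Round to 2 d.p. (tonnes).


Load per axle = total weight / number of axles
Load = 63.6 / 2
Load = 31.80 tonnes

31.80


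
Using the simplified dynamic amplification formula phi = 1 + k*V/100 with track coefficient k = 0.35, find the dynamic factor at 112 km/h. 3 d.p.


phi = 1 + k * V / 100
phi = 1 + 0.35 * 112 / 100
phi = 1 + 0.392
phi = 1.392

1.392


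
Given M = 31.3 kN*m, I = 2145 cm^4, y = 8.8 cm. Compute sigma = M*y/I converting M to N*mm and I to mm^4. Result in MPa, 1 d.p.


Convert units:
M = 31.3 kN*m = 31300000 N*mm
y = 8.8 cm = 88 mm
I = 2145 cm^4 = 21450000 mm^4
sigma = 31300000 * 88 / 21450000
sigma = 128.4 MPa

128.4


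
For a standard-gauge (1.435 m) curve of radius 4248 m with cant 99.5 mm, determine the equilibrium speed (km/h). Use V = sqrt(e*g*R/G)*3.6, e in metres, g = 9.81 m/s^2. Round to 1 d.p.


Convert cant: e = 99.5 mm = 0.0995 m
V_ms = sqrt(0.0995 * 9.81 * 4248 / 1.435)
V_ms = sqrt(2889.513282) = 53.7542 m/s
V = 53.7542 * 3.6 = 193.5 km/h

193.5


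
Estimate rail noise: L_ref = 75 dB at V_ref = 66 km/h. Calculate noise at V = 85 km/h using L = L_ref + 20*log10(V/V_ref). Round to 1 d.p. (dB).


V/V_ref = 85 / 66 = 1.287879
log10(1.287879) = 0.109875
20 * 0.109875 = 2.1975
L = 75 + 2.1975 = 77.2 dB

77.2


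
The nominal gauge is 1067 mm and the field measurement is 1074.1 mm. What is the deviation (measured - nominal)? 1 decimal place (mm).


Deviation = measured - nominal
Deviation = 1074.1 - 1067
Deviation = 7.1 mm

7.1


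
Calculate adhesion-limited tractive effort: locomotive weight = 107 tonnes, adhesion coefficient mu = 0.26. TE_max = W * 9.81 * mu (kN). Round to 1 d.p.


TE_max = W * g * mu
TE_max = 107 * 9.81 * 0.26
TE_max = 1049.67 * 0.26
TE_max = 272.9 kN

272.9


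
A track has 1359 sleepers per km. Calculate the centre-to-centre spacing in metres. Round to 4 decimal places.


Spacing = 1000 m / number of sleepers
Spacing = 1000 / 1359
Spacing = 0.7358 m

0.7358


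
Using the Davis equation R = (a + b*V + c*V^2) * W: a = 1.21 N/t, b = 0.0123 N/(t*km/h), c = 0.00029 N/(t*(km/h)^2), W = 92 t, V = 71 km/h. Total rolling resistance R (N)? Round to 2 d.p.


b*V = 0.0123 * 71 = 0.8733
c*V^2 = 0.00029 * 5041 = 1.46189
R_per_t = 1.21 + 0.8733 + 1.46189 = 3.54519 N/t
R_total = 3.54519 * 92 = 326.16 N

326.16


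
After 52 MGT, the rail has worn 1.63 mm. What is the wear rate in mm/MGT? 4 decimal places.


Wear rate = total wear / cumulative tonnage
Rate = 1.63 / 52
Rate = 0.0313 mm/MGT

0.0313


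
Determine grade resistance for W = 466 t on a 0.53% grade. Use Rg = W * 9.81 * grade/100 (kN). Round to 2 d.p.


Rg = W * 9.81 * grade / 100
Rg = 466 * 9.81 * 0.53 / 100
Rg = 4571.46 * 0.0053
Rg = 24.23 kN

24.23


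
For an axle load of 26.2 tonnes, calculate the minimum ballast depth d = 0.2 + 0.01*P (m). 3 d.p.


d = 0.2 + 0.01 * 26.2
d = 0.2 + 0.262
d = 0.462 m

0.462


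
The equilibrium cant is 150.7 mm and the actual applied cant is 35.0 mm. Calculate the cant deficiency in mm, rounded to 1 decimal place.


Cant deficiency = equilibrium cant - actual cant
CD = 150.7 - 35.0
CD = 115.7 mm

115.7


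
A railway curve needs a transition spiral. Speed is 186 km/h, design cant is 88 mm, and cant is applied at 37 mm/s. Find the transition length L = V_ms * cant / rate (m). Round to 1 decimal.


Convert speed: V = 186 / 3.6 = 51.6667 m/s
L = 51.6667 * 88 / 37
L = 4546.6667 / 37
L = 122.9 m

122.9


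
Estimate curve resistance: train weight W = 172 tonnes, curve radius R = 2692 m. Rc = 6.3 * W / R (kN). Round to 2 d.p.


Rc = 6.3 * W / R
Rc = 6.3 * 172 / 2692
Rc = 1083.6 / 2692
Rc = 0.40 kN

0.40


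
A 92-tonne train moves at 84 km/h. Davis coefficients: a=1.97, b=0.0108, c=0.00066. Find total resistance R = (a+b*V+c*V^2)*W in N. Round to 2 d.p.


b*V = 0.0108 * 84 = 0.9072
c*V^2 = 0.00066 * 7056 = 4.65696
R_per_t = 1.97 + 0.9072 + 4.65696 = 7.53416 N/t
R_total = 7.53416 * 92 = 693.14 N

693.14


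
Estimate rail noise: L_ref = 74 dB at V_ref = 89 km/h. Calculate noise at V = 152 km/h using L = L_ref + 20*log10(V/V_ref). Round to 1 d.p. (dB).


V/V_ref = 152 / 89 = 1.707865
log10(1.707865) = 0.232454
20 * 0.232454 = 4.6491
L = 74 + 4.6491 = 78.6 dB

78.6


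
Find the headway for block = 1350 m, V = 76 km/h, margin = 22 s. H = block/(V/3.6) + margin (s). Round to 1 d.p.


V = 76 / 3.6 = 21.1111 m/s
Block traversal time = 1350 / 21.1111 = 63.9474 s
Headway = 63.9474 + 22
Headway = 85.9 s

85.9


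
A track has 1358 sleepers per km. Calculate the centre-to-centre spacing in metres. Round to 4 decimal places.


Spacing = 1000 m / number of sleepers
Spacing = 1000 / 1358
Spacing = 0.7364 m

0.7364


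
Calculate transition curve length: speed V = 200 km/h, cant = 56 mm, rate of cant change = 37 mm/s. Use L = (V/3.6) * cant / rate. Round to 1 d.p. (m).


Convert speed: V = 200 / 3.6 = 55.5556 m/s
L = 55.5556 * 56 / 37
L = 3111.1111 / 37
L = 84.1 m

84.1


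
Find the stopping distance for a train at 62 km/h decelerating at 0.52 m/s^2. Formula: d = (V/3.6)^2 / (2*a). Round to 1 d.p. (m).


Convert speed: V = 62 / 3.6 = 17.2222 m/s
V^2 = 296.6049
d = 296.6049 / (2 * 0.52)
d = 296.6049 / 1.04
d = 285.2 m

285.2


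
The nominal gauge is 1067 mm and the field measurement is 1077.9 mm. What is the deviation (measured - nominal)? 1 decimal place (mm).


Deviation = measured - nominal
Deviation = 1077.9 - 1067
Deviation = 10.9 mm

10.9


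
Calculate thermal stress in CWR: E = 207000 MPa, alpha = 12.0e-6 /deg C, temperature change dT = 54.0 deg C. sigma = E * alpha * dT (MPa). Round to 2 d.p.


sigma = E * alpha * dT
sigma = 207000 * 12.0e-6 * 54.0
sigma = 2.484 * 54.0
sigma = 134.14 MPa

134.14


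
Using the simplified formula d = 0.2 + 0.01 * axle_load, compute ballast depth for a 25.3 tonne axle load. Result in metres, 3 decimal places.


d = 0.2 + 0.01 * 25.3
d = 0.2 + 0.253
d = 0.453 m

0.453


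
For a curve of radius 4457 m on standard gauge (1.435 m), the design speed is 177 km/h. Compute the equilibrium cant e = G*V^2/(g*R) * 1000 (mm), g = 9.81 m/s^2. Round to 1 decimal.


Convert speed: V = 177 / 3.6 = 49.1667 m/s
Apply formula: e = 1.435 * 49.1667^2 / (9.81 * 4457)
e = 1.435 * 2417.3611 / 43723.17
e = 0.079338 m = 79.3 mm

79.3


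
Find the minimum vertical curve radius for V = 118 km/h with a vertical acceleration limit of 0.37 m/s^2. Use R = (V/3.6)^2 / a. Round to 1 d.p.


Convert speed: V = 118 / 3.6 = 32.7778 m/s
V^2 = 1074.3827 m^2/s^2
R_v = 1074.3827 / 0.37
R_v = 2903.7 m

2903.7


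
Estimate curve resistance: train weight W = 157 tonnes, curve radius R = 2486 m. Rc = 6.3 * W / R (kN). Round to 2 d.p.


Rc = 6.3 * W / R
Rc = 6.3 * 157 / 2486
Rc = 989.1 / 2486
Rc = 0.40 kN

0.40


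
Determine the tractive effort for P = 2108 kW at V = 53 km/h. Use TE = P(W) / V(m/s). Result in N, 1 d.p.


Convert: P = 2108 kW = 2108000 W
V = 53 / 3.6 = 14.7222 m/s
TE = 2108000 / 14.7222
TE = 143184.9 N

143184.9


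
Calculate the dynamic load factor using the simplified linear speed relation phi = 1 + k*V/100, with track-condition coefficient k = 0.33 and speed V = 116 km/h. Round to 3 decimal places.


phi = 1 + k * V / 100
phi = 1 + 0.33 * 116 / 100
phi = 1 + 0.3828
phi = 1.383

1.383


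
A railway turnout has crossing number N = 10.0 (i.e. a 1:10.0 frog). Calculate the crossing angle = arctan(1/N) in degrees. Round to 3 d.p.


1/N = 1/10.0 = 0.1
angle = arctan(0.1) = 0.099669 rad
angle = 0.099669 * 180/pi = 5.711 degrees

5.711


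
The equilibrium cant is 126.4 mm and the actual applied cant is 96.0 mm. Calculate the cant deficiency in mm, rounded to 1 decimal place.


Cant deficiency = equilibrium cant - actual cant
CD = 126.4 - 96.0
CD = 30.4 mm

30.4


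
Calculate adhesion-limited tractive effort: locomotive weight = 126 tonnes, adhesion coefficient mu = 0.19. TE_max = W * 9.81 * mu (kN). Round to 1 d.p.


TE_max = W * g * mu
TE_max = 126 * 9.81 * 0.19
TE_max = 1236.06 * 0.19
TE_max = 234.9 kN

234.9


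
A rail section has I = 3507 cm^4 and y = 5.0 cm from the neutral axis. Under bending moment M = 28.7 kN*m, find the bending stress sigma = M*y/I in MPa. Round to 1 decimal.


Convert units:
M = 28.7 kN*m = 28700000 N*mm
y = 5.0 cm = 50 mm
I = 3507 cm^4 = 35070000 mm^4
sigma = 28700000 * 50 / 35070000
sigma = 40.9 MPa

40.9


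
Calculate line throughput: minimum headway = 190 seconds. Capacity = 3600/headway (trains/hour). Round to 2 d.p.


Capacity = 3600 / headway
Capacity = 3600 / 190
Capacity = 18.95 trains/hour

18.95


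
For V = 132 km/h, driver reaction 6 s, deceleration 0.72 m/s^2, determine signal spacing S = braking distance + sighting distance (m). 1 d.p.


V = 132 / 3.6 = 36.6667 m/s
Braking distance = 36.6667^2 / (2*0.72) = 933.642 m
Sighting distance = 36.6667 * 6 = 220.0 m
S = 933.642 + 220.0 = 1153.6 m

1153.6


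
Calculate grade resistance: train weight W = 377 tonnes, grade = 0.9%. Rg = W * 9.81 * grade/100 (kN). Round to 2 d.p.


Rg = W * 9.81 * grade / 100
Rg = 377 * 9.81 * 0.9 / 100
Rg = 3698.37 * 0.009
Rg = 33.29 kN

33.29


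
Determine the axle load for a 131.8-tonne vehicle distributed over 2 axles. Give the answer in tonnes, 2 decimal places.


Load per axle = total weight / number of axles
Load = 131.8 / 2
Load = 65.90 tonnes

65.90


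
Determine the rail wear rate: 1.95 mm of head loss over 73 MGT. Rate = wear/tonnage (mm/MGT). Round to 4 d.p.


Wear rate = total wear / cumulative tonnage
Rate = 1.95 / 73
Rate = 0.0267 mm/MGT

0.0267


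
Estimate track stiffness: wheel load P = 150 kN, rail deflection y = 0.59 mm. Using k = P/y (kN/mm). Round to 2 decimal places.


Track stiffness k = P / y
k = 150 / 0.59
k = 254.24 kN/mm

254.24


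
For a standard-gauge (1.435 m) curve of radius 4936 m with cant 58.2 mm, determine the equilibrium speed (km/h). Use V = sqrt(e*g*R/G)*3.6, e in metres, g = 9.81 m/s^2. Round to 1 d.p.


Convert cant: e = 58.2 mm = 0.0582 m
V_ms = sqrt(0.0582 * 9.81 * 4936 / 1.435)
V_ms = sqrt(1963.881332) = 44.3157 m/s
V = 44.3157 * 3.6 = 159.5 km/h

159.5


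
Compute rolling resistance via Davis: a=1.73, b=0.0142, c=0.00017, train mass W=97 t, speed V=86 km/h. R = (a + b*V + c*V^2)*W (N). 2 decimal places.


b*V = 0.0142 * 86 = 1.2212
c*V^2 = 0.00017 * 7396 = 1.25732
R_per_t = 1.73 + 1.2212 + 1.25732 = 4.20852 N/t
R_total = 4.20852 * 97 = 408.23 N

408.23


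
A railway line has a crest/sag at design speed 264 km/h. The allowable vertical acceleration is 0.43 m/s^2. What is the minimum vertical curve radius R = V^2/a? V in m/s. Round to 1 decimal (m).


Convert speed: V = 264 / 3.6 = 73.3333 m/s
V^2 = 5377.7778 m^2/s^2
R_v = 5377.7778 / 0.43
R_v = 12506.5 m

12506.5


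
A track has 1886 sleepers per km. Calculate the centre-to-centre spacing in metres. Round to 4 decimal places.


Spacing = 1000 m / number of sleepers
Spacing = 1000 / 1886
Spacing = 0.5302 m

0.5302


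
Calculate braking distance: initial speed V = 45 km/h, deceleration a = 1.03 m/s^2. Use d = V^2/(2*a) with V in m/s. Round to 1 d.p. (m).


Convert speed: V = 45 / 3.6 = 12.5 m/s
V^2 = 156.25
d = 156.25 / (2 * 1.03)
d = 156.25 / 2.06
d = 75.8 m

75.8


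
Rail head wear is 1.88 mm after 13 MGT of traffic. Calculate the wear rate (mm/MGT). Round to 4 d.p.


Wear rate = total wear / cumulative tonnage
Rate = 1.88 / 13
Rate = 0.1446 mm/MGT

0.1446


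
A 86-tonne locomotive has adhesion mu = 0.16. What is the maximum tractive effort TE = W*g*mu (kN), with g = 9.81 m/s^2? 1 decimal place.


TE_max = W * g * mu
TE_max = 86 * 9.81 * 0.16
TE_max = 843.66 * 0.16
TE_max = 135.0 kN

135.0


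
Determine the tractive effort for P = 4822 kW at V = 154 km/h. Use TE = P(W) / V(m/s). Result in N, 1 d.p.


Convert: P = 4822 kW = 4822000 W
V = 154 / 3.6 = 42.7778 m/s
TE = 4822000 / 42.7778
TE = 112722.1 N

112722.1


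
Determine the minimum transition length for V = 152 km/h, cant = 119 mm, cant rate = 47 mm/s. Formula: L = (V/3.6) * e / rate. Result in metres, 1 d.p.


Convert speed: V = 152 / 3.6 = 42.2222 m/s
L = 42.2222 * 119 / 47
L = 5024.4444 / 47
L = 106.9 m

106.9


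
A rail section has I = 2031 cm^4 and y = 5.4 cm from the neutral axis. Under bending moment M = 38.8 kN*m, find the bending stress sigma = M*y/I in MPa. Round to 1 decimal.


Convert units:
M = 38.8 kN*m = 38800000 N*mm
y = 5.4 cm = 54 mm
I = 2031 cm^4 = 20310000 mm^4
sigma = 38800000 * 54 / 20310000
sigma = 103.2 MPa

103.2


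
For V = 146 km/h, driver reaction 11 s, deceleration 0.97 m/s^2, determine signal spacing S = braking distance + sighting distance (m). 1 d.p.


V = 146 / 3.6 = 40.5556 m/s
Braking distance = 40.5556^2 / (2*0.97) = 847.8109 m
Sighting distance = 40.5556 * 11 = 446.1111 m
S = 847.8109 + 446.1111 = 1293.9 m

1293.9


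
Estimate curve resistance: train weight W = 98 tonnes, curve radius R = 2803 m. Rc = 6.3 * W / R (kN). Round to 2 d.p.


Rc = 6.3 * W / R
Rc = 6.3 * 98 / 2803
Rc = 617.4 / 2803
Rc = 0.22 kN

0.22


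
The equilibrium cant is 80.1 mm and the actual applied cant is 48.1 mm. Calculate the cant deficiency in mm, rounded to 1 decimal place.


Cant deficiency = equilibrium cant - actual cant
CD = 80.1 - 48.1
CD = 32.0 mm

32.0


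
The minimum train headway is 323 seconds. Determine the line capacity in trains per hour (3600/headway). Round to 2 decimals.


Capacity = 3600 / headway
Capacity = 3600 / 323
Capacity = 11.15 trains/hour

11.15


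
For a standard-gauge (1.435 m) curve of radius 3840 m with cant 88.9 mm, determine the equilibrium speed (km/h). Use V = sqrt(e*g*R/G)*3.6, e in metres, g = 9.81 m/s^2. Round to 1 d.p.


Convert cant: e = 88.9 mm = 0.0889 m
V_ms = sqrt(0.0889 * 9.81 * 3840 / 1.435)
V_ms = sqrt(2333.72722) = 48.3087 m/s
V = 48.3087 * 3.6 = 173.9 km/h

173.9


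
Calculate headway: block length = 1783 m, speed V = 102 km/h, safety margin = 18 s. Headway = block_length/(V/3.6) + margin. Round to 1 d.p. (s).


V = 102 / 3.6 = 28.3333 m/s
Block traversal time = 1783 / 28.3333 = 62.9294 s
Headway = 62.9294 + 18
Headway = 80.9 s

80.9


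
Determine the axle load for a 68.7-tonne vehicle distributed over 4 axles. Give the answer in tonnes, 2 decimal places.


Load per axle = total weight / number of axles
Load = 68.7 / 4
Load = 17.18 tonnes

17.18


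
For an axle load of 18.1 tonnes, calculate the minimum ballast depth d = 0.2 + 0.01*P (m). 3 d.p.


d = 0.2 + 0.01 * 18.1
d = 0.2 + 0.181
d = 0.381 m

0.381


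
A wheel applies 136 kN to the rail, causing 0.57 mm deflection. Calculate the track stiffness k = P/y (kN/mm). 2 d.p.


Track stiffness k = P / y
k = 136 / 0.57
k = 238.60 kN/mm

238.60


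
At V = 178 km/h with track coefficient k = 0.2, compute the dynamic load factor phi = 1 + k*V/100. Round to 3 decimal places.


phi = 1 + k * V / 100
phi = 1 + 0.2 * 178 / 100
phi = 1 + 0.356
phi = 1.356

1.356


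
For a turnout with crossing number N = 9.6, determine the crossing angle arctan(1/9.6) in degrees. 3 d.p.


1/N = 1/9.6 = 0.104167
angle = arctan(0.104167) = 0.103792 rad
angle = 0.103792 * 180/pi = 5.947 degrees

5.947


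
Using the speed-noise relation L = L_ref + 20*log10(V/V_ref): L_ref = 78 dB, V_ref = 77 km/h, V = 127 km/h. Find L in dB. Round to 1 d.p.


V/V_ref = 127 / 77 = 1.649351
log10(1.649351) = 0.217313
20 * 0.217313 = 4.3463
L = 78 + 4.3463 = 82.3 dB

82.3


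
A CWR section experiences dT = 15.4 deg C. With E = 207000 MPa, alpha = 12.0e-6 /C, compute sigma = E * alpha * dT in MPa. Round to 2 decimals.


sigma = E * alpha * dT
sigma = 207000 * 12.0e-6 * 15.4
sigma = 2.484 * 15.4
sigma = 38.25 MPa

38.25


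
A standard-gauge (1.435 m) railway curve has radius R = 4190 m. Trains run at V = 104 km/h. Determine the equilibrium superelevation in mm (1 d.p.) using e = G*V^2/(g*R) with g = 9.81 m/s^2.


Convert speed: V = 104 / 3.6 = 28.8889 m/s
Apply formula: e = 1.435 * 28.8889^2 / (9.81 * 4190)
e = 1.435 * 834.5679 / 41103.9
e = 0.029136 m = 29.1 mm

29.1


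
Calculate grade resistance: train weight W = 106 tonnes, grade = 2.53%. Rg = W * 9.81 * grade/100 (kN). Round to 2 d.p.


Rg = W * 9.81 * grade / 100
Rg = 106 * 9.81 * 2.53 / 100
Rg = 1039.86 * 0.0253
Rg = 26.31 kN

26.31


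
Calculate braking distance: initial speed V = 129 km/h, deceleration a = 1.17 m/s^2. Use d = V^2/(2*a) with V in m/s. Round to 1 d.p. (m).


Convert speed: V = 129 / 3.6 = 35.8333 m/s
V^2 = 1284.0278
d = 1284.0278 / (2 * 1.17)
d = 1284.0278 / 2.34
d = 548.7 m

548.7


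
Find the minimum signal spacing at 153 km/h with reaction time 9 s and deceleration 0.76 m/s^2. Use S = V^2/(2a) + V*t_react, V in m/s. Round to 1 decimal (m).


V = 153 / 3.6 = 42.5 m/s
Braking distance = 42.5^2 / (2*0.76) = 1188.3224 m
Sighting distance = 42.5 * 9 = 382.5 m
S = 1188.3224 + 382.5 = 1570.8 m

1570.8


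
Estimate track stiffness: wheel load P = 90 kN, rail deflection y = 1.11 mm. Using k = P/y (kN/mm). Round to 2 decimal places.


Track stiffness k = P / y
k = 90 / 1.11
k = 81.08 kN/mm

81.08


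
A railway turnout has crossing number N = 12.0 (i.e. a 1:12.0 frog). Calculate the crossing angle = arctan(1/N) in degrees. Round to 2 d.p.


1/N = 1/12.0 = 0.083333
angle = arctan(0.083333) = 0.083141 rad
angle = 0.083141 * 180/pi = 4.76 degrees

4.76


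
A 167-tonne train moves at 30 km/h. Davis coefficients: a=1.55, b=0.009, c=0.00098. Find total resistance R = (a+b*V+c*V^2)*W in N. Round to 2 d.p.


b*V = 0.009 * 30 = 0.27
c*V^2 = 0.00098 * 900 = 0.882
R_per_t = 1.55 + 0.27 + 0.882 = 2.702 N/t
R_total = 2.702 * 167 = 451.23 N

451.23


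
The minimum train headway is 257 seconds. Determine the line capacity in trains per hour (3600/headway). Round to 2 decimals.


Capacity = 3600 / headway
Capacity = 3600 / 257
Capacity = 14.01 trains/hour

14.01


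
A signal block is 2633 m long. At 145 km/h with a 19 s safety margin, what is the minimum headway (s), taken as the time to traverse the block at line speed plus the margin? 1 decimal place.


V = 145 / 3.6 = 40.2778 m/s
Block traversal time = 2633 / 40.2778 = 65.371 s
Headway = 65.371 + 19
Headway = 84.4 s

84.4


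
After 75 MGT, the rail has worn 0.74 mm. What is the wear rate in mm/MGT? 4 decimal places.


Wear rate = total wear / cumulative tonnage
Rate = 0.74 / 75
Rate = 0.0099 mm/MGT

0.0099


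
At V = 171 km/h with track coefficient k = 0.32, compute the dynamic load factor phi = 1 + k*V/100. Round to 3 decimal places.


phi = 1 + k * V / 100
phi = 1 + 0.32 * 171 / 100
phi = 1 + 0.5472
phi = 1.547

1.547


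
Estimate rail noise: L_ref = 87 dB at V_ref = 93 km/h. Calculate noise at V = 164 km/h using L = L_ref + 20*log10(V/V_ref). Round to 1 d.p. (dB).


V/V_ref = 164 / 93 = 1.763441
log10(1.763441) = 0.246361
20 * 0.246361 = 4.9272
L = 87 + 4.9272 = 91.9 dB

91.9


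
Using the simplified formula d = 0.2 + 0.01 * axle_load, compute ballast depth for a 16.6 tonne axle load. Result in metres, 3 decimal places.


d = 0.2 + 0.01 * 16.6
d = 0.2 + 0.166
d = 0.366 m

0.366


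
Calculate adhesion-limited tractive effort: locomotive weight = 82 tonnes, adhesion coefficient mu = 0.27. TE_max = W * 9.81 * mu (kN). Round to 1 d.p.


TE_max = W * g * mu
TE_max = 82 * 9.81 * 0.27
TE_max = 804.42 * 0.27
TE_max = 217.2 kN

217.2


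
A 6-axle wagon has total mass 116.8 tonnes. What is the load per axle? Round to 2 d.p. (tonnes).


Load per axle = total weight / number of axles
Load = 116.8 / 6
Load = 19.47 tonnes

19.47


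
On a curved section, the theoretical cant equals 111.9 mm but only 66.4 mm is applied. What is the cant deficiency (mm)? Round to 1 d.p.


Cant deficiency = equilibrium cant - actual cant
CD = 111.9 - 66.4
CD = 45.5 mm

45.5


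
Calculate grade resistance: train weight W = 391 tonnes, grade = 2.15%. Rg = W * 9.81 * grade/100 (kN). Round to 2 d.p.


Rg = W * 9.81 * grade / 100
Rg = 391 * 9.81 * 2.15 / 100
Rg = 3835.71 * 0.0215
Rg = 82.47 kN

82.47


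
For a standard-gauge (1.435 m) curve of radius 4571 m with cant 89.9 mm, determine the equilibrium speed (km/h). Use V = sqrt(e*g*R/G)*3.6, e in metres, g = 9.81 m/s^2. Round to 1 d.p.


Convert cant: e = 89.9 mm = 0.0899 m
V_ms = sqrt(0.0899 * 9.81 * 4571 / 1.435)
V_ms = sqrt(2809.234668) = 53.0022 m/s
V = 53.0022 * 3.6 = 190.8 km/h

190.8


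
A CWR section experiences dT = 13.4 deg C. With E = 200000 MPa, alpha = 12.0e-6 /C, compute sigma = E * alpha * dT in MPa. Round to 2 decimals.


sigma = E * alpha * dT
sigma = 200000 * 12.0e-6 * 13.4
sigma = 2.4 * 13.4
sigma = 32.16 MPa

32.16


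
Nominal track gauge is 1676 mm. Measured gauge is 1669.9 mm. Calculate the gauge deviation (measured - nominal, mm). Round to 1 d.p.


Deviation = measured - nominal
Deviation = 1669.9 - 1676
Deviation = -6.1 mm

-6.1


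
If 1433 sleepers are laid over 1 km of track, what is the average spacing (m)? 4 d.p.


Spacing = 1000 m / number of sleepers
Spacing = 1000 / 1433
Spacing = 0.6978 m

0.6978


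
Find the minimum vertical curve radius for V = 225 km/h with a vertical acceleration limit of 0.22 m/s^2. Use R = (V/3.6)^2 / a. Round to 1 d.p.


Convert speed: V = 225 / 3.6 = 62.5 m/s
V^2 = 3906.25 m^2/s^2
R_v = 3906.25 / 0.22
R_v = 17755.7 m

17755.7


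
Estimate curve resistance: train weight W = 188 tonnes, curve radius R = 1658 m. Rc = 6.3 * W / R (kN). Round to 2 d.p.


Rc = 6.3 * W / R
Rc = 6.3 * 188 / 1658
Rc = 1184.4 / 1658
Rc = 0.71 kN

0.71


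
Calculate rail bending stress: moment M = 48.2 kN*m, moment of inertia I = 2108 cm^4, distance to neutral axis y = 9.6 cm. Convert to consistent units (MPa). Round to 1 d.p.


Convert units:
M = 48.2 kN*m = 48200000 N*mm
y = 9.6 cm = 96 mm
I = 2108 cm^4 = 21080000 mm^4
sigma = 48200000 * 96 / 21080000
sigma = 219.5 MPa

219.5


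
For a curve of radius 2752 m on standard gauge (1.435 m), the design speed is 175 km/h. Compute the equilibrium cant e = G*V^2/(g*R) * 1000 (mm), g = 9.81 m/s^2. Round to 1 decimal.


Convert speed: V = 175 / 3.6 = 48.6111 m/s
Apply formula: e = 1.435 * 48.6111^2 / (9.81 * 2752)
e = 1.435 * 2363.0401 / 26997.12
e = 0.125605 m = 125.6 mm

125.6


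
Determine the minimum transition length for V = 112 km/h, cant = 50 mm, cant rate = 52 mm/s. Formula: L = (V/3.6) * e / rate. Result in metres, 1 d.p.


Convert speed: V = 112 / 3.6 = 31.1111 m/s
L = 31.1111 * 50 / 52
L = 1555.5556 / 52
L = 29.9 m

29.9


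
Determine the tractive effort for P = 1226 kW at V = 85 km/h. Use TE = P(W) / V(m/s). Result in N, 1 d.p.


Convert: P = 1226 kW = 1226000 W
V = 85 / 3.6 = 23.6111 m/s
TE = 1226000 / 23.6111
TE = 51924.7 N

51924.7


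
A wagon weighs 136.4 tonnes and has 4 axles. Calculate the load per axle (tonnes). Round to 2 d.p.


Load per axle = total weight / number of axles
Load = 136.4 / 4
Load = 34.10 tonnes

34.10


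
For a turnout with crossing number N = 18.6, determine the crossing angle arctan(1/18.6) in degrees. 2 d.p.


1/N = 1/18.6 = 0.053763
angle = arctan(0.053763) = 0.053712 rad
angle = 0.053712 * 180/pi = 3.08 degrees

3.08


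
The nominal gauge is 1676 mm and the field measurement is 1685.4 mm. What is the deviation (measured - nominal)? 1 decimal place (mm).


Deviation = measured - nominal
Deviation = 1685.4 - 1676
Deviation = 9.4 mm

9.4


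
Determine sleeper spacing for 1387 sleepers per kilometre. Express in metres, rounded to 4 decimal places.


Spacing = 1000 m / number of sleepers
Spacing = 1000 / 1387
Spacing = 0.7210 m

0.7210


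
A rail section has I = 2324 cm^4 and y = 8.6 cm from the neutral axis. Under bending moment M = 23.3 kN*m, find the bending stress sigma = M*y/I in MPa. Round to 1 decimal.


Convert units:
M = 23.3 kN*m = 23300000 N*mm
y = 8.6 cm = 86 mm
I = 2324 cm^4 = 23240000 mm^4
sigma = 23300000 * 86 / 23240000
sigma = 86.2 MPa

86.2


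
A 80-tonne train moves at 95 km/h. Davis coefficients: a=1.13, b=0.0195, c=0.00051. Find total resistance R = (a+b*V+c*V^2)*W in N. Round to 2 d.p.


b*V = 0.0195 * 95 = 1.8525
c*V^2 = 0.00051 * 9025 = 4.60275
R_per_t = 1.13 + 1.8525 + 4.60275 = 7.58525 N/t
R_total = 7.58525 * 80 = 606.82 N

606.82


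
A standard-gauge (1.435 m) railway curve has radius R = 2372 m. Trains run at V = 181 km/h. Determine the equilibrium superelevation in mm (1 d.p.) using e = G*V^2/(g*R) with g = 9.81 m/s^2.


Convert speed: V = 181 / 3.6 = 50.2778 m/s
Apply formula: e = 1.435 * 50.2778^2 / (9.81 * 2372)
e = 1.435 * 2527.8549 / 23269.32
e = 0.155891 m = 155.9 mm

155.9


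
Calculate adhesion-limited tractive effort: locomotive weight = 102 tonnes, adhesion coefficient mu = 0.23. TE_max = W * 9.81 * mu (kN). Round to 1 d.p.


TE_max = W * g * mu
TE_max = 102 * 9.81 * 0.23
TE_max = 1000.62 * 0.23
TE_max = 230.1 kN

230.1


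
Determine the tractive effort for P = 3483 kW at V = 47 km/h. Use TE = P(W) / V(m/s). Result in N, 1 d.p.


Convert: P = 3483 kW = 3483000 W
V = 47 / 3.6 = 13.0556 m/s
TE = 3483000 / 13.0556
TE = 266783.0 N

266783.0


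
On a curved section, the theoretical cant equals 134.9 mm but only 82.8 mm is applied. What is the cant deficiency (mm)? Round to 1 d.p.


Cant deficiency = equilibrium cant - actual cant
CD = 134.9 - 82.8
CD = 52.1 mm

52.1


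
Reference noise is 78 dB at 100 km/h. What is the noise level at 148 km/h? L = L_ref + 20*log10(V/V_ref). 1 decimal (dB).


V/V_ref = 148 / 100 = 1.48
log10(1.48) = 0.170262
20 * 0.170262 = 3.4052
L = 78 + 3.4052 = 81.4 dB

81.4


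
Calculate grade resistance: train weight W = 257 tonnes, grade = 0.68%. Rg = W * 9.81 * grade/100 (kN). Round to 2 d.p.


Rg = W * 9.81 * grade / 100
Rg = 257 * 9.81 * 0.68 / 100
Rg = 2521.17 * 0.0068
Rg = 17.14 kN

17.14
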